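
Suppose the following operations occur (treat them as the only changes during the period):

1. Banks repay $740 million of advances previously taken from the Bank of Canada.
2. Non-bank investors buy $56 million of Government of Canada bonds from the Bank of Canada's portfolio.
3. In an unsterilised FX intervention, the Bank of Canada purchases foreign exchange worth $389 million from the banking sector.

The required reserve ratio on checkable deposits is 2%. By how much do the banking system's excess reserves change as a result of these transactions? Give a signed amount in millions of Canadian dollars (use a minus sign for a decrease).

Discount-window repayment $740 million: reserves −$740M, deposits 0.
Asset sale (to non-banks) $56 million: reserves −$56M, deposits −$56M.
FX purchase $389 million: reserves +$389M, deposits 0.
Totals: Δreserves = −$407M, Δdeposits = −$56M.
Δrequired reserves = 2% × −$56M = −$1.12M.
Δexcess reserves = Δreserves − Δrequired = −$407M − (−$1.12M) = -$405.88 million.

-$405.88 million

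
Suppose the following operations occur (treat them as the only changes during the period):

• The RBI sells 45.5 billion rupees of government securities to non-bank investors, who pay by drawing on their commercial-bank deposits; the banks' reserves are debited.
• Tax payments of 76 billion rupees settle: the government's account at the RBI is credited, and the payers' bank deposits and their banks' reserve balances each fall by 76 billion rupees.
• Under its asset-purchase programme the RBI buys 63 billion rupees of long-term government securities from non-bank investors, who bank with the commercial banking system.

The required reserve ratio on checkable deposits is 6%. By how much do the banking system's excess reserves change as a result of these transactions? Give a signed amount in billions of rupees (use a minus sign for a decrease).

-54.99 billion

Asset sale (to non-banks) 45.5 billion rupees: reserves −45.5B, deposits −45.5B.
Government account inflow 76 billion rupees: reserves −76B, deposits −76B.
Asset purchase (from non-banks) 63 billion rupees: reserves +63B, deposits +63B.
Totals: Δreserves = −58.5B, Δdeposits = −58.5B.
Δrequired reserves = 6% × −58.5B = −3.51B.
Δexcess reserves = Δreserves − Δrequired = −58.5B − (−3.51B) = -54.99 billion.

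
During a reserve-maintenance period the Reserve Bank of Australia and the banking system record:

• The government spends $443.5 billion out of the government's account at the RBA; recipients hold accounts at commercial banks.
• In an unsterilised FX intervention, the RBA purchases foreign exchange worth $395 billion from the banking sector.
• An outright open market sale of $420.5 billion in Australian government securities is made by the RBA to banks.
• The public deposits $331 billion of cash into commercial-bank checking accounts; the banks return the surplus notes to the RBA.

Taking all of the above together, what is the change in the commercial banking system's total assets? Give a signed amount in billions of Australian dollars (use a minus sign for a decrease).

Government spending $443.5 billion: bank balance sheets expand → +$443.5B.
FX purchase $395 billion: just an asset swap on bank balance sheets → 0.
OMO sale (to banks) $420.5 billion: just an asset swap on bank balance sheets → 0.
Currency deposit $331 billion: bank balance sheets expand → +$331B.
Net: 443.5 + 0 + 0 + 331 = +$774.5 billion.

+$774.5 billion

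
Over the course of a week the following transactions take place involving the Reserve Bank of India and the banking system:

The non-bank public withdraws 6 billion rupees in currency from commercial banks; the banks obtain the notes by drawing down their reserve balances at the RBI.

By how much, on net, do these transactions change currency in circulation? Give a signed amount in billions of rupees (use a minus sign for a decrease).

+6 billion

Currency withdrawal 6 billion rupees: notes leave the central bank → +6B.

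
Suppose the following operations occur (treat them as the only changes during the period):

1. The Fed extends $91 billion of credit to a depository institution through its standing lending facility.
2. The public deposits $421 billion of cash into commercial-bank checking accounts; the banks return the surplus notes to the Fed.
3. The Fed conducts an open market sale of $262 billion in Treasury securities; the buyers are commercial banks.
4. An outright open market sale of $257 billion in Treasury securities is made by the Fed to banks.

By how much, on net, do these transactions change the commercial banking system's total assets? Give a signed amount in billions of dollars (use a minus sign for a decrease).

Fed balance sheet:
  Assets:      Securities −$519B, Loans to banks +$91B
  Liabilities: Bank reserves −$7B, Currency in circulation −$421B
Commercial banking system:
  Assets:      Reserves at CB −$7B, Securities +$519B
  Liabilities: Checkable deposits +$421B, Borrowings from CB +$91B
Change in total bank assets = +$512 billion.

+$512 billion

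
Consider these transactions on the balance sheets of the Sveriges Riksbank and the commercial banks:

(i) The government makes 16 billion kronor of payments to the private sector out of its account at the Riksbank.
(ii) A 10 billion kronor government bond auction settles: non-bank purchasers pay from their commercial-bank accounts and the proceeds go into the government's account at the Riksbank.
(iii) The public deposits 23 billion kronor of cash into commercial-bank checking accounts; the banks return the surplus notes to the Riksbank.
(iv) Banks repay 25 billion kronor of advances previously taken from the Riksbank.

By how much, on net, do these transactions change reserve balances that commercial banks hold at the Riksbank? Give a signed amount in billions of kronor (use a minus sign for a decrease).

+4 billion

Riksbank balance sheet:
  Assets:      Loans to banks −25B
  Liabilities: Bank reserves +4B, Currency in circulation −23B, Government deposits −6B
So the change in reserve balances that commercial banks hold at the Riksbank is +4 billion.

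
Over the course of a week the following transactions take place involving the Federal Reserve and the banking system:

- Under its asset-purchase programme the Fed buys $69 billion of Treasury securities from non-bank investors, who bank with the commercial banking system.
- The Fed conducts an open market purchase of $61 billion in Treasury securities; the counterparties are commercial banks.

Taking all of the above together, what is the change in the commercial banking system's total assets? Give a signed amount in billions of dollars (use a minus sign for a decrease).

Asset purchase (from non-banks) $69 billion: bank balance sheets expand → +$69B.
OMO purchase (from banks) $61 billion: just an asset swap on bank balance sheets → 0.
Net: 69 + 0 = +$69 billion.

+$69 billion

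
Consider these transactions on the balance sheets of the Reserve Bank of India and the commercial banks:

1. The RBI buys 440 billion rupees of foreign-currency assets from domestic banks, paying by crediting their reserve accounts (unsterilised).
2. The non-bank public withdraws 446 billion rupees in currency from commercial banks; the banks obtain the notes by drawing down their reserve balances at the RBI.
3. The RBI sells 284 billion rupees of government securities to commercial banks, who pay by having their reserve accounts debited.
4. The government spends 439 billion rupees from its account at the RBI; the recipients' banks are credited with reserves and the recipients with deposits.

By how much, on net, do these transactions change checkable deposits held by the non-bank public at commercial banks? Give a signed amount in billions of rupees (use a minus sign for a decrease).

-7 billion

RBI balance sheet:
  Assets:      Securities −284B, Foreign assets +440B
  Liabilities: Bank reserves +149B, Currency in circulation +446B, Government deposits −439B
Commercial banking system:
  Assets:      Reserves at CB +149B, Securities +284B, Foreign assets −440B
  Liabilities: Checkable deposits −7B
So the change in checkable deposits held by the non-bank public at commercial banks is -7 billion.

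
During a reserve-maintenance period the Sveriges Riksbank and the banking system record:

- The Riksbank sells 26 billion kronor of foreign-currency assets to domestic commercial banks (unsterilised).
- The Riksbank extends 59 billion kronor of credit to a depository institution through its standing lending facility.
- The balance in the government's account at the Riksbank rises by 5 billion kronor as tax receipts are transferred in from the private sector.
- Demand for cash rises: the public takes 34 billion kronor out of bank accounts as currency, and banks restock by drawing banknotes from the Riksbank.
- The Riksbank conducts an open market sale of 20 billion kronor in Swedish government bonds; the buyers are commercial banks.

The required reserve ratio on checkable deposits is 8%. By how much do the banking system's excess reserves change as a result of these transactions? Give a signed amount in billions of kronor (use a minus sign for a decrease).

FX sale 26 billion kronor: reserves −26B, deposits 0.
Discount-window loan 59 billion kronor: reserves +59B, deposits 0.
Government account inflow 5 billion kronor: reserves −5B, deposits −5B.
Currency withdrawal 34 billion kronor: reserves −34B, deposits −34B.
OMO sale (to banks) 20 billion kronor: reserves −20B, deposits 0.
Totals: Δreserves = −26B, Δdeposits = −39B.
Δrequired reserves = 8% × −39B = −3.12B.
Δexcess reserves = Δreserves − Δrequired = −26B − (−3.12B) = -22.88 billion.

-22.88 billion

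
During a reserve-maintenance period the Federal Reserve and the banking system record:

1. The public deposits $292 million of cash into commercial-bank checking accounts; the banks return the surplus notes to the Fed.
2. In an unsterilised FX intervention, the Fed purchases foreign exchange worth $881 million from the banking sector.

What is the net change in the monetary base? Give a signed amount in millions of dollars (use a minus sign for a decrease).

Currency deposit $292 million: just a shift between currency and reserves — both are base money → 0.
FX purchase $881 million: Fed balance sheet expands → +$881M.
Net: 0 + 881 = +$881 million.

+$881 million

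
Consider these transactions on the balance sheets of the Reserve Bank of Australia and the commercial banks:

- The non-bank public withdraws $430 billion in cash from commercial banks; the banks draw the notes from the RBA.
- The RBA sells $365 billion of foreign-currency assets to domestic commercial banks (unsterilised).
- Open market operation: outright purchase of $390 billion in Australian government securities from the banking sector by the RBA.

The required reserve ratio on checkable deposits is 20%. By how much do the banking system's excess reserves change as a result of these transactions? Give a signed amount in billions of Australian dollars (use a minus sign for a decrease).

-$319 billion

Currency withdrawal $430 billion: reserves −$430B, deposits −$430B.
FX sale $365 billion: reserves −$365B, deposits 0.
OMO purchase (from banks) $390 billion: reserves +$390B, deposits 0.
Totals: Δreserves = −$405B, Δdeposits = −$430B.
Δrequired reserves = 20% × −$430B = −$86B.
Δexcess reserves = Δreserves − Δrequired = −$405B − (−$86B) = -$319 billion.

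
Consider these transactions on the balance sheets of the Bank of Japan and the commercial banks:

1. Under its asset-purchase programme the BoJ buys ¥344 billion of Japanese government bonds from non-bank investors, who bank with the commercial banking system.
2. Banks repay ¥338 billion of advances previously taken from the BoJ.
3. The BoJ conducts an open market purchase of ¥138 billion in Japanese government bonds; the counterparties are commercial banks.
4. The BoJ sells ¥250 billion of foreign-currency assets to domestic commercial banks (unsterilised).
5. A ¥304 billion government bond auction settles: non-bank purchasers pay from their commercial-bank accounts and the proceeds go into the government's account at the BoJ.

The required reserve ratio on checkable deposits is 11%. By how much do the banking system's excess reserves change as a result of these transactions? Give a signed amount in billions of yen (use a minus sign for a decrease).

Asset purchase (from non-banks) ¥344 billion: reserves +¥344B, deposits +¥344B.
Discount-window repayment ¥338 billion: reserves −¥338B, deposits 0.
OMO purchase (from banks) ¥138 billion: reserves +¥138B, deposits 0.
FX sale ¥250 billion: reserves −¥250B, deposits 0.
Government account inflow ¥304 billion: reserves −¥304B, deposits −¥304B.
Totals: Δreserves = −¥410B, Δdeposits = +¥40B.
Δrequired reserves = 11% × +¥40B = +¥4.4B.
Δexcess reserves = Δreserves − Δrequired = −¥410B − (+¥4.4B) = -¥414.4 billion.

-¥414.4 billion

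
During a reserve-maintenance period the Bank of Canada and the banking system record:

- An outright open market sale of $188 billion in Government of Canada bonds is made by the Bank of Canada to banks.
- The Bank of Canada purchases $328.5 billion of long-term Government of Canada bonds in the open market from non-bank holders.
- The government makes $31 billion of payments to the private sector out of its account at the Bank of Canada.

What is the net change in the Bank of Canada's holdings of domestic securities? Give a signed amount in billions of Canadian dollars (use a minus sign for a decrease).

+$140.5 billion

OMO sale (to banks) $188 billion: securities removed from the Bank of Canada's portfolio → −$188B.
Asset purchase (from non-banks) $328.5 billion: securities added to the Bank of Canada's portfolio → +$328.5B.
Government spending $31 billion: the Bank of Canada's securities portfolio is untouched → 0.
Net: −188 + 328.5 + 0 = +$140.5 billion.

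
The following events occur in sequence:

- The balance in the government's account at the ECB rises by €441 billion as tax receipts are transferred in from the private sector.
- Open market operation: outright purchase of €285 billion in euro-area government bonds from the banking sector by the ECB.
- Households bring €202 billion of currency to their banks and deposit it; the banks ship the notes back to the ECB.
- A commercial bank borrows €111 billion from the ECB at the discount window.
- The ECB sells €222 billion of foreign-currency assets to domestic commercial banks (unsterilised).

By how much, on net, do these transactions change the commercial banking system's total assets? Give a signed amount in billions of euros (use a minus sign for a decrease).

-€128 billion

ECB balance sheet:
  Assets:      Securities +€285B, Loans to banks +€111B, Foreign assets −€222B
  Liabilities: Bank reserves −€65B, Currency in circulation −€202B, Government deposits +€441B
Commercial banking system:
  Assets:      Reserves at CB −€65B, Securities −€285B, Foreign assets +€222B
  Liabilities: Checkable deposits −€239B, Borrowings from CB +€111B
Change in total bank assets = -€128 billion.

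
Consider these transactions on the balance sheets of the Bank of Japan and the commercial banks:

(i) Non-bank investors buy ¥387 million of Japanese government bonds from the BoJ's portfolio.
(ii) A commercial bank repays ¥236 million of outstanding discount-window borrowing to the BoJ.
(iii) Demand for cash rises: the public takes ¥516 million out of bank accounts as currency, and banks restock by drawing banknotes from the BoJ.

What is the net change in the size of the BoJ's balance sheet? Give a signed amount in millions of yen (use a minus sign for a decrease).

BoJ balance sheet:
  Assets:      Securities −¥387M, Loans to banks −¥236M
  Liabilities: Bank reserves −¥1139M, Currency in circulation +¥516M
Change in total BoJ assets = -¥623 million.

-¥623 million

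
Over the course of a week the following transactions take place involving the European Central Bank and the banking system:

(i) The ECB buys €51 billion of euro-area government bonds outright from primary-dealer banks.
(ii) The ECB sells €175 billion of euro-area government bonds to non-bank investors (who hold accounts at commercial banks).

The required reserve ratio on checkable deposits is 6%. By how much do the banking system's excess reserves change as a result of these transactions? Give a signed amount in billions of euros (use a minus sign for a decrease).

-€113.5 billion

OMO purchase (from banks) €51 billion: reserves +€51B, deposits 0.
Asset sale (to non-banks) €175 billion: reserves −€175B, deposits −€175B.
Totals: Δreserves = −€124B, Δdeposits = −€175B.
Δrequired reserves = 6% × −€175B = −€10.5B.
Δexcess reserves = Δreserves − Δrequired = −€124B − (−€10.5B) = -€113.5 billion.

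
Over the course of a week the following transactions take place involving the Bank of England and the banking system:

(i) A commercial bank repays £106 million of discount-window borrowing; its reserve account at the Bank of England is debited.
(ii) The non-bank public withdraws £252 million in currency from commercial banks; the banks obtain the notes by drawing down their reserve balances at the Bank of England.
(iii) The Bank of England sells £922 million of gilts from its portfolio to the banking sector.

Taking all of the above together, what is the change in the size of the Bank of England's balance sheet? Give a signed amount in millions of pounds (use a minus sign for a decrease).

Bank of England balance sheet:
  Assets:      Securities −£922M, Loans to banks −£106M
  Liabilities: Bank reserves −£1280M, Currency in circulation +£252M
Commercial banking system:
  Assets:      Reserves at CB −£1280M, Securities +£922M
  Liabilities: Checkable deposits −£252M, Borrowings from CB −£106M
Change in total Bank of England assets = -£1028 million.

-£1028 million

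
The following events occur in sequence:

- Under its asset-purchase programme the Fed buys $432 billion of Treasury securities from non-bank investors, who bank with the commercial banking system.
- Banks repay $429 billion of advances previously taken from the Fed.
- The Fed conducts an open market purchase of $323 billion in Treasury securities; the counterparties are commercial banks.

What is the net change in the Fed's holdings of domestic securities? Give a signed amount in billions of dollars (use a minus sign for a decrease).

+$755 billion

Asset purchase (from non-banks) $432 billion: securities added to the Fed's portfolio → +$432B.
Discount-window repayment $429 billion: the Fed's securities portfolio is untouched → 0.
OMO purchase (from banks) $323 billion: securities added to the Fed's portfolio → +$323B.
Net: 432 + 0 + 323 = +$755 billion.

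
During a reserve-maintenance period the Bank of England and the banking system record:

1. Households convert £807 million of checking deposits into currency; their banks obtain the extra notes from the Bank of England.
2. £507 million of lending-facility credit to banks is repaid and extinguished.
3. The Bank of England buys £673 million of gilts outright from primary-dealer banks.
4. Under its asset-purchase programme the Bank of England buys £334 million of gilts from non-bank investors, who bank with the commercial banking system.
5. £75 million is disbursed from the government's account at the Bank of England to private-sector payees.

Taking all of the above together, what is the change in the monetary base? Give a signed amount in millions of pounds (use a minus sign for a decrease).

+£575 million

Bank of England balance sheet:
  Assets:      Securities +£1007M, Loans to banks −£507M
  Liabilities: Bank reserves −£232M, Currency in circulation +£807M, Government deposits −£75M
Monetary base = currency + reserves: +£807M + (−£232M) = +£575 million.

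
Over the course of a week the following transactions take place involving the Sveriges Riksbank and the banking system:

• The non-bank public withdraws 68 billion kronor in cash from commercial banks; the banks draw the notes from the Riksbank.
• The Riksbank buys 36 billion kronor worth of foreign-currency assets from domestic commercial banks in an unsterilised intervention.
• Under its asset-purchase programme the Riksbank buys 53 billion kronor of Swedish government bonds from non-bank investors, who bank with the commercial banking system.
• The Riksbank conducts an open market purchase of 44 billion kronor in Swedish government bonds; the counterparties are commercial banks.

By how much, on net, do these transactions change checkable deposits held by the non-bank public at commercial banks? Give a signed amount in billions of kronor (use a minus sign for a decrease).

-15 billion

Currency withdrawal 68 billion kronor: non-bank counterparties' bank balances fall → −68B.
FX purchase 36 billion kronor: the counterparty is a bank, so public deposits are unchanged → 0.
Asset purchase (from non-banks) 53 billion kronor: non-bank counterparties' bank balances rise → +53B.
OMO purchase (from banks) 44 billion kronor: the counterparty is a bank, so public deposits are unchanged → 0.
Net: −68 + 0 + 53 + 0 = -15 billion.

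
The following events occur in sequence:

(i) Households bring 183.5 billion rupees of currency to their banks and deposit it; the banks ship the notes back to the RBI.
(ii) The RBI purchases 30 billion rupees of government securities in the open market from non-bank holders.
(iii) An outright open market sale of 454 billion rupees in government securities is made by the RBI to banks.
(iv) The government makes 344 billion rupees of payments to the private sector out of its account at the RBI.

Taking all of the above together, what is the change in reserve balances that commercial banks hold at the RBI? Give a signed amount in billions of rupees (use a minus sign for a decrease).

+103.5 billion

Currency deposit 183.5 billion rupees: returned notes are swapped for reserve credit → +183.5B.
Asset purchase (from non-banks) 30 billion rupees: the RBI pays by crediting reserve accounts → +30B.
OMO sale (to banks) 454 billion rupees: the buying banks pay out of their reserve balances → −454B.
Government spending 344 billion rupees: government payments flow into bank reserve accounts → +344B.
Net: 183.5 + 30 − 454 + 344 = +103.5 billion.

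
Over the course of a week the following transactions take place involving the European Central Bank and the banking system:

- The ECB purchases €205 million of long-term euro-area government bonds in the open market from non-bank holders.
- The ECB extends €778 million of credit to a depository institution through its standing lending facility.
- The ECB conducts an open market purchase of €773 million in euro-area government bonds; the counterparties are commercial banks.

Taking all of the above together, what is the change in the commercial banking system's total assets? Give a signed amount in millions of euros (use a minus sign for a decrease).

+€983 million

Asset purchase (from non-banks) €205 million: bank balance sheets expand → +€205M.
Discount-window loan €778 million: bank balance sheets expand → +€778M.
OMO purchase (from banks) €773 million: just an asset swap on bank balance sheets → 0.
Net: 205 + 778 + 0 = +€983 million.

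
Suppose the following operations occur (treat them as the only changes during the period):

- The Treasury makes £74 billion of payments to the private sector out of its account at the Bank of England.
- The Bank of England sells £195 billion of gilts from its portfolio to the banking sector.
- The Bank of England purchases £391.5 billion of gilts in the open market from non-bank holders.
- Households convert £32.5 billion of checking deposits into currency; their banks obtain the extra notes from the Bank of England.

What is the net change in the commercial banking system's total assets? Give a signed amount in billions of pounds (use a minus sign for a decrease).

Bank of England balance sheet:
  Assets:      Securities +£196.5B
  Liabilities: Bank reserves +£238B, Currency in circulation +£32.5B, Government deposits −£74B
Commercial banking system:
  Assets:      Reserves at CB +£238B, Securities +£195B
  Liabilities: Checkable deposits +£433B
Change in total bank assets = +£433 billion.

+£433 billion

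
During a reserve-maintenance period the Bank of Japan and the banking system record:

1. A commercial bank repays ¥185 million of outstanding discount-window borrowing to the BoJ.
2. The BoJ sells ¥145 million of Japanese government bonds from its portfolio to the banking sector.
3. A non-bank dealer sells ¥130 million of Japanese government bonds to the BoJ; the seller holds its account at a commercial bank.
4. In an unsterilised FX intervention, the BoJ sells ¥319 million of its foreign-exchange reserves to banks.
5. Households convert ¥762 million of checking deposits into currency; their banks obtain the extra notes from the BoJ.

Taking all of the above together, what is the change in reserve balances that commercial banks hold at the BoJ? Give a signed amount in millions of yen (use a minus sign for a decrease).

BoJ balance sheet:
  Assets:      Securities −¥15M, Loans to banks −¥185M, Foreign assets −¥319M
  Liabilities: Bank reserves −¥1281M, Currency in circulation +¥762M
So the change in reserve balances that commercial banks hold at the BoJ is -¥1281 million.

-¥1281 million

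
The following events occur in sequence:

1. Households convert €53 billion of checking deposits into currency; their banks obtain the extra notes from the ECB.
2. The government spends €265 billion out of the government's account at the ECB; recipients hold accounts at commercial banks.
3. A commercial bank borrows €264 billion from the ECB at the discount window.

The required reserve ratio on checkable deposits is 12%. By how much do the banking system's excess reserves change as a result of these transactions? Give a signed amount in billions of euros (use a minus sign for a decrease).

Currency withdrawal €53 billion: reserves −€53B, deposits −€53B.
Government spending €265 billion: reserves +€265B, deposits +€265B.
Discount-window loan €264 billion: reserves +€264B, deposits 0.
Totals: Δreserves = +€476B, Δdeposits = +€212B.
Δrequired reserves = 12% × +€212B = +€25.44B.
Δexcess reserves = Δreserves − Δrequired = +€476B − (+€25.44B) = +€450.56 billion.

+€450.56 billion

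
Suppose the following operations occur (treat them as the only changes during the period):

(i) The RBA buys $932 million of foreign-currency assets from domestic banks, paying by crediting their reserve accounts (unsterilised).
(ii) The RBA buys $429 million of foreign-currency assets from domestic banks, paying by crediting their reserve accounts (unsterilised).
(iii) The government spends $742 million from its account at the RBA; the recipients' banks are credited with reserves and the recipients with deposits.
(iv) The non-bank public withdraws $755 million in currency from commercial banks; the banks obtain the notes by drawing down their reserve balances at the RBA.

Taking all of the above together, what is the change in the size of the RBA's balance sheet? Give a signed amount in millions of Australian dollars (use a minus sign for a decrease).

RBA balance sheet:
  Assets:      Foreign assets +$1361M
  Liabilities: Bank reserves +$1348M, Currency in circulation +$755M, Government deposits −$742M
Change in total RBA assets = +$1361 million.

+$1361 million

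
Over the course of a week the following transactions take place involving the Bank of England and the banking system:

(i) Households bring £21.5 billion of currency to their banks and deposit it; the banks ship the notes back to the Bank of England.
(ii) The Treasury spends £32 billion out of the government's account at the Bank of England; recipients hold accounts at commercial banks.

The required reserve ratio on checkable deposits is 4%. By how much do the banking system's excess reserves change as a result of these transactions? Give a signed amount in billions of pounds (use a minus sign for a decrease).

Currency deposit £21.5 billion: reserves +£21.5B, deposits +£21.5B.
Government spending £32 billion: reserves +£32B, deposits +£32B.
Totals: Δreserves = +£53.5B, Δdeposits = +£53.5B.
Δrequired reserves = 4% × +£53.5B = +£2.14B.
Δexcess reserves = Δreserves − Δrequired = +£53.5B − (+£2.14B) = +£51.36 billion.

+£51.36 billion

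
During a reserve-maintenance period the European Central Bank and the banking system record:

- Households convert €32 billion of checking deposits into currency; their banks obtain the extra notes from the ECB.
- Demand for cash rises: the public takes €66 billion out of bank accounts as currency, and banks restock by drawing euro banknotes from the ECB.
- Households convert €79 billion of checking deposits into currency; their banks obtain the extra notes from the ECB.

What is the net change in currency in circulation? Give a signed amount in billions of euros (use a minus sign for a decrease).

+€177 billion

Currency withdrawal €32 billion: notes leave the central bank → +€32B.
Currency withdrawal €66 billion: notes leave the central bank → +€66B.
Currency withdrawal €79 billion: notes leave the central bank → +€79B.
Net: 32 + 66 + 79 = +€177 billion.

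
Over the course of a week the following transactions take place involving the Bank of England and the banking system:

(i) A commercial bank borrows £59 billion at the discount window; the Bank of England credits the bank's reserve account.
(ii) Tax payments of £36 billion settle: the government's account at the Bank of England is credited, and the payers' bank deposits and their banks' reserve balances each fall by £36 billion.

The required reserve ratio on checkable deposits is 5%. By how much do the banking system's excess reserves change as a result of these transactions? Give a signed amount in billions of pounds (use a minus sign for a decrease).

Discount-window loan £59 billion: reserves +£59B, deposits 0.
Government account inflow £36 billion: reserves −£36B, deposits −£36B.
Totals: Δreserves = +£23B, Δdeposits = −£36B.
Δrequired reserves = 5% × −£36B = −£1.8B.
Δexcess reserves = Δreserves − Δrequired = +£23B − (−£1.8B) = +£24.8 billion.

+£24.8 billion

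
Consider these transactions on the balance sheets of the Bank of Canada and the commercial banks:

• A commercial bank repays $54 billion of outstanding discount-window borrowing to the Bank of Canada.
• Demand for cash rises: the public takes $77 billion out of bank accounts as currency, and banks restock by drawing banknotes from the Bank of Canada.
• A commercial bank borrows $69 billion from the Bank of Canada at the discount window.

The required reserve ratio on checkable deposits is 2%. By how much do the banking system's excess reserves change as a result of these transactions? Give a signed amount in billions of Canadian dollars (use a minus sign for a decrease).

Discount-window repayment $54 billion: reserves −$54B, deposits 0.
Currency withdrawal $77 billion: reserves −$77B, deposits −$77B.
Discount-window loan $69 billion: reserves +$69B, deposits 0.
Totals: Δreserves = −$62B, Δdeposits = −$77B.
Δrequired reserves = 2% × −$77B = −$1.54B.
Δexcess reserves = Δreserves − Δrequired = −$62B − (−$1.54B) = -$60.46 billion.

-$60.46 billion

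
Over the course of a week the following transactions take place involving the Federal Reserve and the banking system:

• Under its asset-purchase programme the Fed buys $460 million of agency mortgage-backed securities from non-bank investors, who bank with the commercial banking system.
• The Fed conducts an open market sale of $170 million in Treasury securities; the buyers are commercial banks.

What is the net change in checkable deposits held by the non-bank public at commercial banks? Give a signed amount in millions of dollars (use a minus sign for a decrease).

+$460 million

Asset purchase (from non-banks) $460 million: non-bank counterparties' bank balances rise → +$460M.
OMO sale (to banks) $170 million: the counterparty is a bank, so public deposits are unchanged → 0.
Net: 460 + 0 = +$460 million.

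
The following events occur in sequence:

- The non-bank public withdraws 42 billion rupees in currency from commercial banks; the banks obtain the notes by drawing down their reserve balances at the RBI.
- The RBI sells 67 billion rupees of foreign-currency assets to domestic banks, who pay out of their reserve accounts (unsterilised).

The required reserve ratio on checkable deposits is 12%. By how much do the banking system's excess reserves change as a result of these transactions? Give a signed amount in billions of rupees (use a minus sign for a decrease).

-103.96 billion

Currency withdrawal 42 billion rupees: reserves −42B, deposits −42B.
FX sale 67 billion rupees: reserves −67B, deposits 0.
Totals: Δreserves = −109B, Δdeposits = −42B.
Δrequired reserves = 12% × −42B = −5.04B.
Δexcess reserves = Δreserves − Δrequired = −109B − (−5.04B) = -103.96 billion.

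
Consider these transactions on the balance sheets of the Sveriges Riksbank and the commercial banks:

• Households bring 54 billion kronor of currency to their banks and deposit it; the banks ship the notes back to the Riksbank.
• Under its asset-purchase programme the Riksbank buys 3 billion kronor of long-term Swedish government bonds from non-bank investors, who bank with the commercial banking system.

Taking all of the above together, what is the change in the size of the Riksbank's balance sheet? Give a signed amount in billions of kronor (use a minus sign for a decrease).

+3 billion

Riksbank balance sheet:
  Assets:      Securities +3B
  Liabilities: Bank reserves +57B, Currency in circulation −54B
Commercial banking system:
  Assets:      Reserves at CB +57B
  Liabilities: Checkable deposits +57B
Change in total Riksbank assets = +3 billion.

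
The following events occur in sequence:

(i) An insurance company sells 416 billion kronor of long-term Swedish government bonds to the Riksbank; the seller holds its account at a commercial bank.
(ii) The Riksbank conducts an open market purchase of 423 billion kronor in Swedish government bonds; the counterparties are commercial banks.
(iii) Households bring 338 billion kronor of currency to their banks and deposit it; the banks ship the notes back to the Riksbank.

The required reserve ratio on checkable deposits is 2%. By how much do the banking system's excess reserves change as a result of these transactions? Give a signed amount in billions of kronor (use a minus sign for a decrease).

+1161.92 billion

Asset purchase (from non-banks) 416 billion kronor: reserves +416B, deposits +416B.
OMO purchase (from banks) 423 billion kronor: reserves +423B, deposits 0.
Currency deposit 338 billion kronor: reserves +338B, deposits +338B.
Totals: Δreserves = +1177B, Δdeposits = +754B.
Δrequired reserves = 2% × +754B = +15.08B.
Δexcess reserves = Δreserves − Δrequired = +1177B − (+15.08B) = +1161.92 billion.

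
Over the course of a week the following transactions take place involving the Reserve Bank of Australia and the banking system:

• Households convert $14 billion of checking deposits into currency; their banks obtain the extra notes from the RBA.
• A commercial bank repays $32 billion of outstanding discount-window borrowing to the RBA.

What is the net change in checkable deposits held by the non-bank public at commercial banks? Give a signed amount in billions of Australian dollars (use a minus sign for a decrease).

-$14 billion

Currency withdrawal $14 billion: non-bank counterparties' bank balances fall → −$14B.
Discount-window repayment $32 billion: the counterparty is a bank, so public deposits are unchanged → 0.
Net: −14 + 0 = -$14 billion.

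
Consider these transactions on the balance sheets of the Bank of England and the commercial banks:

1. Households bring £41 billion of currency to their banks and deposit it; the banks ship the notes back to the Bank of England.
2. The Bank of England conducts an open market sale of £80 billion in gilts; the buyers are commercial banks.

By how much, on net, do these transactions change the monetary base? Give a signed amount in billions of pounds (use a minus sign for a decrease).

-£80 billion

Currency deposit £41 billion: just a shift between currency and reserves — both are base money → 0.
OMO sale (to banks) £80 billion: Bank of England balance sheet contracts → −£80B.
Net: 0 − 80 = -£80 billion.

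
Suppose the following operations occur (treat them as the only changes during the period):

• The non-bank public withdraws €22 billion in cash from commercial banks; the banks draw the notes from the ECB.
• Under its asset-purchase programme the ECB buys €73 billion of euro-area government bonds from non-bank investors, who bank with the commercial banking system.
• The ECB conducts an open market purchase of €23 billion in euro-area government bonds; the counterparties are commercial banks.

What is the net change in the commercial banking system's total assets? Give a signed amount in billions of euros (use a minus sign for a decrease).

+€51 billion

ECB balance sheet:
  Assets:      Securities +€96B
  Liabilities: Bank reserves +€74B, Currency in circulation +€22B
Commercial banking system:
  Assets:      Reserves at CB +€74B, Securities −€23B
  Liabilities: Checkable deposits +€51B
Change in total bank assets = +€51 billion.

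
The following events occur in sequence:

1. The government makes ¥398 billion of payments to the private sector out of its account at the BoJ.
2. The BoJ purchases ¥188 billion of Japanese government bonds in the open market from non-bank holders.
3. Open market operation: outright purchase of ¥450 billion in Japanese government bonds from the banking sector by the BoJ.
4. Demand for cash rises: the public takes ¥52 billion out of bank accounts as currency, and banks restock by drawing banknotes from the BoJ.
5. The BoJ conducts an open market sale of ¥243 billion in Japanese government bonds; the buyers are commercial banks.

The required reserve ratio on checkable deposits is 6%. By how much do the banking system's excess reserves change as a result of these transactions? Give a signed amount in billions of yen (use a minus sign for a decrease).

+¥708.96 billion

Government spending ¥398 billion: reserves +¥398B, deposits +¥398B.
Asset purchase (from non-banks) ¥188 billion: reserves +¥188B, deposits +¥188B.
OMO purchase (from banks) ¥450 billion: reserves +¥450B, deposits 0.
Currency withdrawal ¥52 billion: reserves −¥52B, deposits −¥52B.
OMO sale (to banks) ¥243 billion: reserves −¥243B, deposits 0.
Totals: Δreserves = +¥741B, Δdeposits = +¥534B.
Δrequired reserves = 6% × +¥534B = +¥32.04B.
Δexcess reserves = Δreserves − Δrequired = +¥741B − (+¥32.04B) = +¥708.96 billion.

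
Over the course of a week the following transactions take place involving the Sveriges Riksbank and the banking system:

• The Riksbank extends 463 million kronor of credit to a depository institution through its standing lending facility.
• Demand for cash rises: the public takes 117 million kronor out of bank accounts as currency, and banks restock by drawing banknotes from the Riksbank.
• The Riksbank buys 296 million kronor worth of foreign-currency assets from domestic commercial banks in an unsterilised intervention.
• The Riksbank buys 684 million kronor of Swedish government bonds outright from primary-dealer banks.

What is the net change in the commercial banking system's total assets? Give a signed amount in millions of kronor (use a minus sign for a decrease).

Discount-window loan 463 million kronor: bank balance sheets expand → +463M.
Currency withdrawal 117 million kronor: bank balance sheets shrink → −117M.
FX purchase 296 million kronor: just an asset swap on bank balance sheets → 0.
OMO purchase (from banks) 684 million kronor: just an asset swap on bank balance sheets → 0.
Net: 463 − 117 + 0 + 0 = +346 million.

+346 million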